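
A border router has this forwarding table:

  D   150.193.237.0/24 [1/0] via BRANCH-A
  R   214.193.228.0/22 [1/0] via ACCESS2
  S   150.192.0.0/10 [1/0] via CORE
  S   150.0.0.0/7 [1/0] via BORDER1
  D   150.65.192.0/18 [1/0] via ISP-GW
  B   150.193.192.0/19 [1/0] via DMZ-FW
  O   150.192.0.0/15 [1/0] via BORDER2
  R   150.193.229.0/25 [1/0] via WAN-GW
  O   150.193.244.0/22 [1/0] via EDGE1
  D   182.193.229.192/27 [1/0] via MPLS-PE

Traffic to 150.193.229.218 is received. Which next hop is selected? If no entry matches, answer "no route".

BORDER2

Routes whose prefix contains 150.193.229.218:
  150.0.0.0/7 (150.0.0.0 - 151.255.255.255) -> BORDER1
  150.192.0.0/10 (150.192.0.0 - 150.255.255.255) -> CORE
  150.192.0.0/15 (150.192.0.0 - 150.193.255.255) -> BORDER2
More-specific entries that do NOT match:
  182.193.229.192/27 (182.193.229.192 - 182.193.229.223) does not contain 150.193.229.218
  150.193.229.0/25 (150.193.229.0 - 150.193.229.127) does not contain 150.193.229.218
  150.193.237.0/24 (150.193.237.0 - 150.193.237.255) does not contain 150.193.229.218
  214.193.228.0/22 (214.193.228.0 - 214.193.231.255) does not contain 150.193.229.218
  150.193.244.0/22 (150.193.244.0 - 150.193.247.255) does not contain 150.193.229.218
  150.193.192.0/19 (150.193.192.0 - 150.193.223.255) does not contain 150.193.229.218
  150.65.192.0/18 (150.65.192.0 - 150.65.255.255) does not contain 150.193.229.218
Longest matching prefix is /15 -> next hop BORDER2.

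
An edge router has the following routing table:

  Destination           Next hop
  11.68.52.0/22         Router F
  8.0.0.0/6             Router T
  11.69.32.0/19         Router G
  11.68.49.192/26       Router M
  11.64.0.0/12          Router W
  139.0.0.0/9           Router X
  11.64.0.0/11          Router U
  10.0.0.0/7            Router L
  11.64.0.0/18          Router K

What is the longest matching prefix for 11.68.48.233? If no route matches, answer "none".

Entries matching 11.68.48.233:
  8.0.0.0/6 (8.0.0.0 - 11.255.255.255)
  10.0.0.0/7 (10.0.0.0 - 11.255.255.255)
  11.64.0.0/11 (11.64.0.0 - 11.95.255.255)
  11.64.0.0/12 (11.64.0.0 - 11.79.255.255)
Most specific is 11.64.0.0/12.

11.64.0.0/12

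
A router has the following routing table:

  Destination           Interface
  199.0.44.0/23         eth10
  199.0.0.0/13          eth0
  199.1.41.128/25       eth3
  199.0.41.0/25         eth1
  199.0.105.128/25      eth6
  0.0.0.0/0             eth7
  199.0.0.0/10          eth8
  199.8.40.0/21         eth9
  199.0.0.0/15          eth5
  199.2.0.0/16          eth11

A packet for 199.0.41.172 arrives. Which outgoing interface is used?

eth5

Routes whose prefix contains 199.0.41.172:
  0.0.0.0/0 (default, matches everything) -> eth7
  199.0.0.0/10 (199.0.0.0 - 199.63.255.255) -> eth8
  199.0.0.0/13 (199.0.0.0 - 199.7.255.255) -> eth0
  199.0.0.0/15 (199.0.0.0 - 199.1.255.255) -> eth5
More-specific entries that do NOT match:
  199.1.41.128/25 (199.1.41.128 - 199.1.41.255) does not contain 199.0.41.172
  199.0.41.0/25 (199.0.41.0 - 199.0.41.127) does not contain 199.0.41.172
  199.0.105.128/25 (199.0.105.128 - 199.0.105.255) does not contain 199.0.41.172
  199.0.44.0/23 (199.0.44.0 - 199.0.45.255) does not contain 199.0.41.172
  199.8.40.0/21 (199.8.40.0 - 199.8.47.255) does not contain 199.0.41.172
  199.2.0.0/16 (199.2.0.0 - 199.2.255.255) does not contain 199.0.41.172
Longest matching prefix is /15 -> interface eth5.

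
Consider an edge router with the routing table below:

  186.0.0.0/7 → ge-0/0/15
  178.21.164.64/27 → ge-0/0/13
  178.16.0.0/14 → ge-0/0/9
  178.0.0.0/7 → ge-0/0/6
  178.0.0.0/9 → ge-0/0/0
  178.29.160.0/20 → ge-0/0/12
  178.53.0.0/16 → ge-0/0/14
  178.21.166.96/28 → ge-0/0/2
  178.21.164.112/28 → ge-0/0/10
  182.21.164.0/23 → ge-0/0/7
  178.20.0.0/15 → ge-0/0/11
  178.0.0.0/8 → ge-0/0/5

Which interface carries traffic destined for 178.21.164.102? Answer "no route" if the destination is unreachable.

Routes whose prefix contains 178.21.164.102:
  178.0.0.0/7 (178.0.0.0 - 179.255.255.255) -> ge-0/0/6
  178.0.0.0/8 (178.0.0.0 - 178.255.255.255) -> ge-0/0/5
  178.0.0.0/9 (178.0.0.0 - 178.127.255.255) -> ge-0/0/0
  178.20.0.0/15 (178.20.0.0 - 178.21.255.255) -> ge-0/0/11
More-specific entries that do NOT match:
  178.21.166.96/28 (178.21.166.96 - 178.21.166.111) does not contain 178.21.164.102
  178.21.164.112/28 (178.21.164.112 - 178.21.164.127) does not contain 178.21.164.102
  178.21.164.64/27 (178.21.164.64 - 178.21.164.95) does not contain 178.21.164.102
  182.21.164.0/23 (182.21.164.0 - 182.21.165.255) does not contain 178.21.164.102
  178.29.160.0/20 (178.29.160.0 - 178.29.175.255) does not contain 178.21.164.102
  178.53.0.0/16 (178.53.0.0 - 178.53.255.255) does not contain 178.21.164.102
Longest matching prefix is /15 -> interface ge-0/0/11.

ge-0/0/11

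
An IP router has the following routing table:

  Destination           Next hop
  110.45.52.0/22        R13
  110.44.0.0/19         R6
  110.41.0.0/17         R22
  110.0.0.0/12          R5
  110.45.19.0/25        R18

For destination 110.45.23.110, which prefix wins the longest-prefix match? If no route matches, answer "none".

none

110.45.23.110 is outside every listed prefix and there is no default route.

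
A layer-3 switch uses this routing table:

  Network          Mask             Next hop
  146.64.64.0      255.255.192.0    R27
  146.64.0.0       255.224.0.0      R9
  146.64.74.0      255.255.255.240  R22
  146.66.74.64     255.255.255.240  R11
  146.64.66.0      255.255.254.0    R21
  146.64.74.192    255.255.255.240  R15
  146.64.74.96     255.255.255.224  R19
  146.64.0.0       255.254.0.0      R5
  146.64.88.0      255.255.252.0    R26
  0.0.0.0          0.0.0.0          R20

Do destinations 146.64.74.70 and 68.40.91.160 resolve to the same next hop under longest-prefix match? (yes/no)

146.64.74.70: longest match 146.64.64.0/18 -> R27
68.40.91.160: longest match 0.0.0.0/0 -> R20

no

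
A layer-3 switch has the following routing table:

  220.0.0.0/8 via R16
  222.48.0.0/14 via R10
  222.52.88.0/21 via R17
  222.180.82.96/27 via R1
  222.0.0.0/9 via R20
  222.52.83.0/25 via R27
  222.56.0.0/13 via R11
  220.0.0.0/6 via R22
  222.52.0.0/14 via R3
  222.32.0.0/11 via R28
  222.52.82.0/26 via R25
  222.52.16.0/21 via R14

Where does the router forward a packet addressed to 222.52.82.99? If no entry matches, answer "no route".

Routes whose prefix contains 222.52.82.99:
  220.0.0.0/6 (220.0.0.0 - 223.255.255.255) -> R22
  222.0.0.0/9 (222.0.0.0 - 222.127.255.255) -> R20
  222.32.0.0/11 (222.32.0.0 - 222.63.255.255) -> R28
  222.52.0.0/14 (222.52.0.0 - 222.55.255.255) -> R3
More-specific entries that do NOT match:
  222.180.82.96/27 (222.180.82.96 - 222.180.82.127) does not contain 222.52.82.99
  222.52.82.0/26 (222.52.82.0 - 222.52.82.63) does not contain 222.52.82.99
  222.52.83.0/25 (222.52.83.0 - 222.52.83.127) does not contain 222.52.82.99
  222.52.88.0/21 (222.52.88.0 - 222.52.95.255) does not contain 222.52.82.99
  222.52.16.0/21 (222.52.16.0 - 222.52.23.255) does not contain 222.52.82.99
Longest matching prefix is /14 -> next hop R3.

R3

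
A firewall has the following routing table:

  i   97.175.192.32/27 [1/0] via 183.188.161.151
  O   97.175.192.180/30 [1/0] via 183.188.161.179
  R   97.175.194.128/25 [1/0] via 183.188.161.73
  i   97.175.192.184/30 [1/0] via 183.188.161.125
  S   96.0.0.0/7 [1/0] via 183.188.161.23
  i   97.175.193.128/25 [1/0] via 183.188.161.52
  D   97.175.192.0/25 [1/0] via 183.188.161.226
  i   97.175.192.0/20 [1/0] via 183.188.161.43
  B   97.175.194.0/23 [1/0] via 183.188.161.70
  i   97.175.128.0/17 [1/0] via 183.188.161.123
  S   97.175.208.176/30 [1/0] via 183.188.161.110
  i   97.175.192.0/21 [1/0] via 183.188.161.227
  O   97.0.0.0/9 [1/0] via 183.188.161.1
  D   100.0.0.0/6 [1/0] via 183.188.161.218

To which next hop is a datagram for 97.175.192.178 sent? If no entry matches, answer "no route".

Routes whose prefix contains 97.175.192.178:
  96.0.0.0/7 (96.0.0.0 - 97.255.255.255) -> 183.188.161.23
  97.175.128.0/17 (97.175.128.0 - 97.175.255.255) -> 183.188.161.123
  97.175.192.0/20 (97.175.192.0 - 97.175.207.255) -> 183.188.161.43
  97.175.192.0/21 (97.175.192.0 - 97.175.199.255) -> 183.188.161.227
More-specific entries that do NOT match:
  97.175.192.180/30 (97.175.192.180 - 97.175.192.183) does not contain 97.175.192.178
  97.175.192.184/30 (97.175.192.184 - 97.175.192.187) does not contain 97.175.192.178
  97.175.208.176/30 (97.175.208.176 - 97.175.208.179) does not contain 97.175.192.178
  97.175.192.32/27 (97.175.192.32 - 97.175.192.63) does not contain 97.175.192.178
  97.175.194.128/25 (97.175.194.128 - 97.175.194.255) does not contain 97.175.192.178
  97.175.193.128/25 (97.175.193.128 - 97.175.193.255) does not contain 97.175.192.178
  97.175.192.0/25 (97.175.192.0 - 97.175.192.127) does not contain 97.175.192.178
  97.175.194.0/23 (97.175.194.0 - 97.175.195.255) does not contain 97.175.192.178
Longest matching prefix is /21 -> next hop 183.188.161.227.

183.188.161.227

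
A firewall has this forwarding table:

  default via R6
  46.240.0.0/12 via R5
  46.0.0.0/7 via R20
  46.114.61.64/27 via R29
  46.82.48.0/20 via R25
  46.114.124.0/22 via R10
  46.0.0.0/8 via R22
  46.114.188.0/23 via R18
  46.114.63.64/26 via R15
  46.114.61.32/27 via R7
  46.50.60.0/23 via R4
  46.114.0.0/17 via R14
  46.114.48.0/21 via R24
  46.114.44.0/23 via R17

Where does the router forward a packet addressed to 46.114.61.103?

Routes whose prefix contains 46.114.61.103:
  0.0.0.0/0 (default, matches everything) -> R6
  46.0.0.0/7 (46.0.0.0 - 47.255.255.255) -> R20
  46.0.0.0/8 (46.0.0.0 - 46.255.255.255) -> R22
  46.114.0.0/17 (46.114.0.0 - 46.114.127.255) -> R14
More-specific entries that do NOT match:
  46.114.61.64/27 (46.114.61.64 - 46.114.61.95) does not contain 46.114.61.103
  46.114.61.32/27 (46.114.61.32 - 46.114.61.63) does not contain 46.114.61.103
  46.114.63.64/26 (46.114.63.64 - 46.114.63.127) does not contain 46.114.61.103
  46.114.188.0/23 (46.114.188.0 - 46.114.189.255) does not contain 46.114.61.103
  46.50.60.0/23 (46.50.60.0 - 46.50.61.255) does not contain 46.114.61.103
  46.114.44.0/23 (46.114.44.0 - 46.114.45.255) does not contain 46.114.61.103
  46.114.124.0/22 (46.114.124.0 - 46.114.127.255) does not contain 46.114.61.103
  46.114.48.0/21 (46.114.48.0 - 46.114.55.255) does not contain 46.114.61.103
  46.82.48.0/20 (46.82.48.0 - 46.82.63.255) does not contain 46.114.61.103
Longest matching prefix is /17 -> next hop R14.

R14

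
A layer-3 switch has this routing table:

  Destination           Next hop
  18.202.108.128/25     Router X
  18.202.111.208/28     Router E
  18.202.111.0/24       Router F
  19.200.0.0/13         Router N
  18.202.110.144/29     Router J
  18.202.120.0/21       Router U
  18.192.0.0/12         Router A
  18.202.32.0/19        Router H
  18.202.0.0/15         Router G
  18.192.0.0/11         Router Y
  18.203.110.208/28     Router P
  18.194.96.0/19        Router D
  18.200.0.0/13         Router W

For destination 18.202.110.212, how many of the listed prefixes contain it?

4

Prefixes containing 18.202.110.212:
  18.192.0.0/11 (18.192.0.0 - 18.223.255.255)
  18.192.0.0/12 (18.192.0.0 - 18.207.255.255)
  18.200.0.0/13 (18.200.0.0 - 18.207.255.255)
  18.202.0.0/15 (18.202.0.0 - 18.203.255.255)
Total matching entries: 4.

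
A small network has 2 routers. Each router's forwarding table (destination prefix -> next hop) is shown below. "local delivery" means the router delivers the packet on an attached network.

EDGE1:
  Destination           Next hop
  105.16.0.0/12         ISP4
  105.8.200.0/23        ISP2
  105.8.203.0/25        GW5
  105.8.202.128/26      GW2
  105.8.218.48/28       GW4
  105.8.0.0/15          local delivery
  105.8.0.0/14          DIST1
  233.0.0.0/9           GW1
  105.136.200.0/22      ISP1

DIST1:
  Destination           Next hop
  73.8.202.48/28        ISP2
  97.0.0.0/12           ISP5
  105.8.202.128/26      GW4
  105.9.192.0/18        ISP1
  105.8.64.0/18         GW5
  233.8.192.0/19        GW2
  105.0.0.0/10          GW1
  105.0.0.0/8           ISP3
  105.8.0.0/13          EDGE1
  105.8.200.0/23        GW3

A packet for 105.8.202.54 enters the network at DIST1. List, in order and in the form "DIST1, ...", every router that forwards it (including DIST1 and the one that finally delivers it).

At DIST1: longest match for 105.8.202.54 is 105.8.0.0/13 -> EDGE1
At EDGE1: longest match for 105.8.202.54 is 105.8.0.0/15 -> local delivery

DIST1, EDGE1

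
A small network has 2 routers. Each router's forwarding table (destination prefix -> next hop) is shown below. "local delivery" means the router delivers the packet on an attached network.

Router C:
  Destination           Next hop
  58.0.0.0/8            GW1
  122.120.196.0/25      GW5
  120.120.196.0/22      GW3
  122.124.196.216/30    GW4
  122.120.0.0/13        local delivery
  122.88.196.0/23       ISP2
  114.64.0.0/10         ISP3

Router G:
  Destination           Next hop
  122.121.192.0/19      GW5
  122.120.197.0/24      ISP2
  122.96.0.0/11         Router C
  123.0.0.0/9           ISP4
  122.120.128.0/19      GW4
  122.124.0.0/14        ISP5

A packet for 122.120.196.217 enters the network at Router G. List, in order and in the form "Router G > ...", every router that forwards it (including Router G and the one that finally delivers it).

Router G > Router C

At Router G: longest match for 122.120.196.217 is 122.96.0.0/11 -> Router C
At Router C: longest match for 122.120.196.217 is 122.120.0.0/13 -> local delivery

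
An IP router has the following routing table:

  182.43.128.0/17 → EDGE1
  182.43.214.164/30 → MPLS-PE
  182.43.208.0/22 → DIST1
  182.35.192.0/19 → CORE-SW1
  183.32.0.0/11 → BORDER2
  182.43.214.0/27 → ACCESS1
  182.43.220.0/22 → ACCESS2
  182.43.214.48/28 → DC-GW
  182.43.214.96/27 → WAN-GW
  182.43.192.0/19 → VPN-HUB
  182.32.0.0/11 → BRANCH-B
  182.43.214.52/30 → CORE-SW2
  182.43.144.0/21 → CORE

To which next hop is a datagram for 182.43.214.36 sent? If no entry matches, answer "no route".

VPN-HUB

Routes whose prefix contains 182.43.214.36:
  182.32.0.0/11 (182.32.0.0 - 182.63.255.255) -> BRANCH-B
  182.43.128.0/17 (182.43.128.0 - 182.43.255.255) -> EDGE1
  182.43.192.0/19 (182.43.192.0 - 182.43.223.255) -> VPN-HUB
More-specific entries that do NOT match:
  182.43.214.164/30 (182.43.214.164 - 182.43.214.167) does not contain 182.43.214.36
  182.43.214.52/30 (182.43.214.52 - 182.43.214.55) does not contain 182.43.214.36
  182.43.214.48/28 (182.43.214.48 - 182.43.214.63) does not contain 182.43.214.36
  182.43.214.0/27 (182.43.214.0 - 182.43.214.31) does not contain 182.43.214.36
  182.43.214.96/27 (182.43.214.96 - 182.43.214.127) does not contain 182.43.214.36
  182.43.208.0/22 (182.43.208.0 - 182.43.211.255) does not contain 182.43.214.36
  182.43.220.0/22 (182.43.220.0 - 182.43.223.255) does not contain 182.43.214.36
  182.43.144.0/21 (182.43.144.0 - 182.43.151.255) does not contain 182.43.214.36
Longest matching prefix is /19 -> next hop VPN-HUB.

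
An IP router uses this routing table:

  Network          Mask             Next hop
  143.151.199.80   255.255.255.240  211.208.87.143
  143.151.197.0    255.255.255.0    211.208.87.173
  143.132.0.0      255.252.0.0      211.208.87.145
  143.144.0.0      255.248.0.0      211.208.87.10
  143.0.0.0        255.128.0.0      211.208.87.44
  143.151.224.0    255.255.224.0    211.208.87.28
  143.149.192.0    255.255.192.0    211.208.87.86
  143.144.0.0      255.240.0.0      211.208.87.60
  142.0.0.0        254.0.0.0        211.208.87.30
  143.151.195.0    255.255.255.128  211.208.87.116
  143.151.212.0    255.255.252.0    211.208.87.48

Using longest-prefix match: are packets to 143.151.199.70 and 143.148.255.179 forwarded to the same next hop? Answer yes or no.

yes

143.151.199.70: longest match 143.144.0.0/13 -> 211.208.87.10
143.148.255.179: longest match 143.144.0.0/13 -> 211.208.87.10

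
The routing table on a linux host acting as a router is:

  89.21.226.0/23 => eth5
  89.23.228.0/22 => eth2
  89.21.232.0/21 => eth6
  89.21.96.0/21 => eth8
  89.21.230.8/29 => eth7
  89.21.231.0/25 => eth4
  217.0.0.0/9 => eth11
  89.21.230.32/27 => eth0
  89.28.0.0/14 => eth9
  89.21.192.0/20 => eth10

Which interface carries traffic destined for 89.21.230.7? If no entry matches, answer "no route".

No entry's prefix contains 89.21.230.7; there is no default route.

no route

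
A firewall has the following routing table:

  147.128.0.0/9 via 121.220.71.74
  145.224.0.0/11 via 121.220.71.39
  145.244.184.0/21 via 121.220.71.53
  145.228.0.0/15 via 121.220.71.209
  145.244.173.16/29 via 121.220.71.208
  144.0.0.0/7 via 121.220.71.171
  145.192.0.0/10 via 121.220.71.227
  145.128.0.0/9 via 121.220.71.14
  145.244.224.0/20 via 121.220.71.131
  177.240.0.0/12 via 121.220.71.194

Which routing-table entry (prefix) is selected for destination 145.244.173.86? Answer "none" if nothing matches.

Entries matching 145.244.173.86:
  144.0.0.0/7 (144.0.0.0 - 145.255.255.255)
  145.128.0.0/9 (145.128.0.0 - 145.255.255.255)
  145.192.0.0/10 (145.192.0.0 - 145.255.255.255)
  145.224.0.0/11 (145.224.0.0 - 145.255.255.255)
Most specific is 145.224.0.0/11.

145.224.0.0/11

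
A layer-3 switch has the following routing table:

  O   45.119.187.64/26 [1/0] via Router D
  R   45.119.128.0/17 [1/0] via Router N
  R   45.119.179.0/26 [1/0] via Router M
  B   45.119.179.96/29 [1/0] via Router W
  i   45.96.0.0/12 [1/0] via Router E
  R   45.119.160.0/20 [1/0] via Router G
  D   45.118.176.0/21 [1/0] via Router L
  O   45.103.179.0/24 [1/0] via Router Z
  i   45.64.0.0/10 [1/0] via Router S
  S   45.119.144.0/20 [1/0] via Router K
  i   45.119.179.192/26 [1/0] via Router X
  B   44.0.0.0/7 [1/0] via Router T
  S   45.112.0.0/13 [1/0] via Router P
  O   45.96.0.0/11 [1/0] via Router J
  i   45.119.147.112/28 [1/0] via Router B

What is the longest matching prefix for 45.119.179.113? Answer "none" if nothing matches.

Entries matching 45.119.179.113:
  44.0.0.0/7 (44.0.0.0 - 45.255.255.255)
  45.64.0.0/10 (45.64.0.0 - 45.127.255.255)
  45.96.0.0/11 (45.96.0.0 - 45.127.255.255)
  45.112.0.0/13 (45.112.0.0 - 45.119.255.255)
  45.119.128.0/17 (45.119.128.0 - 45.119.255.255)
Most specific is 45.119.128.0/17.

45.119.128.0/17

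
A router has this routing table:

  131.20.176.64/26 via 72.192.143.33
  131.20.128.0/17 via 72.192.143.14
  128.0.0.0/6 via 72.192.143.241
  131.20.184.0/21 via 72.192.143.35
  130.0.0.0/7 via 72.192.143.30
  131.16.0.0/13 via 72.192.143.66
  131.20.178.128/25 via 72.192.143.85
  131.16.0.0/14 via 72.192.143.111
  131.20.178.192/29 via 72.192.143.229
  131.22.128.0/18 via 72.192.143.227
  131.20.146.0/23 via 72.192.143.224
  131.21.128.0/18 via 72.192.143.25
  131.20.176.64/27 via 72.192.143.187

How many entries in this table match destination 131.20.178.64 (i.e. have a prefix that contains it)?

Prefixes containing 131.20.178.64:
  128.0.0.0/6 (128.0.0.0 - 131.255.255.255)
  130.0.0.0/7 (130.0.0.0 - 131.255.255.255)
  131.16.0.0/13 (131.16.0.0 - 131.23.255.255)
  131.20.128.0/17 (131.20.128.0 - 131.20.255.255)
Total matching entries: 4.

4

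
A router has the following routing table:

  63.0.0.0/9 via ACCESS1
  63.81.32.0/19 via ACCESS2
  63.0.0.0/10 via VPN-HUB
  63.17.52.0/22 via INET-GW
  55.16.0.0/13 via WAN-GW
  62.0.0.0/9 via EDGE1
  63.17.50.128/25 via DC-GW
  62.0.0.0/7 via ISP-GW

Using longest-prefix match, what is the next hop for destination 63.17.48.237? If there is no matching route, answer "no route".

VPN-HUB

Routes whose prefix contains 63.17.48.237:
  62.0.0.0/7 (62.0.0.0 - 63.255.255.255) -> ISP-GW
  63.0.0.0/9 (63.0.0.0 - 63.127.255.255) -> ACCESS1
  63.0.0.0/10 (63.0.0.0 - 63.63.255.255) -> VPN-HUB
More-specific entries that do NOT match:
  63.17.50.128/25 (63.17.50.128 - 63.17.50.255) does not contain 63.17.48.237
  63.17.52.0/22 (63.17.52.0 - 63.17.55.255) does not contain 63.17.48.237
  63.81.32.0/19 (63.81.32.0 - 63.81.63.255) does not contain 63.17.48.237
  55.16.0.0/13 (55.16.0.0 - 55.23.255.255) does not contain 63.17.48.237
Longest matching prefix is /10 -> next hop VPN-HUB.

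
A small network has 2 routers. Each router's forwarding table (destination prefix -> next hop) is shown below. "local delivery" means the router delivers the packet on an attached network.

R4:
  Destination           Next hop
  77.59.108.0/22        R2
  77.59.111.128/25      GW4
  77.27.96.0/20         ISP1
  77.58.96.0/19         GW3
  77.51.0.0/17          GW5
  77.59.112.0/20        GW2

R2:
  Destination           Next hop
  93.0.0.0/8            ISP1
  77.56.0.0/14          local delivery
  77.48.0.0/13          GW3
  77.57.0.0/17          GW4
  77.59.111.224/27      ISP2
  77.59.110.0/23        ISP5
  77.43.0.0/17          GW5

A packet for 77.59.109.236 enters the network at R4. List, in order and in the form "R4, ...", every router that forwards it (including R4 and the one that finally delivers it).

At R4: longest match for 77.59.109.236 is 77.59.108.0/22 -> R2
At R2: longest match for 77.59.109.236 is 77.56.0.0/14 -> local delivery

R4, R2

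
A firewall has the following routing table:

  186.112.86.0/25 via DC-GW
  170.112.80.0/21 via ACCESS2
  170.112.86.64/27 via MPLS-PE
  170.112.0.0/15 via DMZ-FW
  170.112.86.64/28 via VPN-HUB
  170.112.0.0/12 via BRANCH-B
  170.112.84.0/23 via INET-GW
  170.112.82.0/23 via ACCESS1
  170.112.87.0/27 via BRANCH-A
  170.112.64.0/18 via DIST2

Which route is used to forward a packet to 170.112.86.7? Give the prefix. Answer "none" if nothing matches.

170.112.80.0/21

Entries matching 170.112.86.7:
  170.112.0.0/12 (170.112.0.0 - 170.127.255.255)
  170.112.0.0/15 (170.112.0.0 - 170.113.255.255)
  170.112.64.0/18 (170.112.64.0 - 170.112.127.255)
  170.112.80.0/21 (170.112.80.0 - 170.112.87.255)
Most specific is 170.112.80.0/21.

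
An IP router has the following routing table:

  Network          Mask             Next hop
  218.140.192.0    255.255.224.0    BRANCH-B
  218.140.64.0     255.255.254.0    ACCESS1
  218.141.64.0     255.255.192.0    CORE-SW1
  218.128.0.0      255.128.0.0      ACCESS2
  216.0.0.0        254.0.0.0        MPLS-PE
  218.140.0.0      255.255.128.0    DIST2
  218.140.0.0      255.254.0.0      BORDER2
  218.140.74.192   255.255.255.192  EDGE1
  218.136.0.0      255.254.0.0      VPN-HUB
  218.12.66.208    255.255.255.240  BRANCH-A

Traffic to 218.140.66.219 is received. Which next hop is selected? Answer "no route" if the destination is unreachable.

DIST2

Routes whose prefix contains 218.140.66.219:
  218.128.0.0/9 (218.128.0.0 - 218.255.255.255) -> ACCESS2
  218.140.0.0/15 (218.140.0.0 - 218.141.255.255) -> BORDER2
  218.140.0.0/17 (218.140.0.0 - 218.140.127.255) -> DIST2
More-specific entries that do NOT match:
  218.12.66.208/28 (218.12.66.208 - 218.12.66.223) does not contain 218.140.66.219
  218.140.74.192/26 (218.140.74.192 - 218.140.74.255) does not contain 218.140.66.219
  218.140.64.0/23 (218.140.64.0 - 218.140.65.255) does not contain 218.140.66.219
  218.140.192.0/19 (218.140.192.0 - 218.140.223.255) does not contain 218.140.66.219
  218.141.64.0/18 (218.141.64.0 - 218.141.127.255) does not contain 218.140.66.219
Longest matching prefix is /17 -> next hop DIST2.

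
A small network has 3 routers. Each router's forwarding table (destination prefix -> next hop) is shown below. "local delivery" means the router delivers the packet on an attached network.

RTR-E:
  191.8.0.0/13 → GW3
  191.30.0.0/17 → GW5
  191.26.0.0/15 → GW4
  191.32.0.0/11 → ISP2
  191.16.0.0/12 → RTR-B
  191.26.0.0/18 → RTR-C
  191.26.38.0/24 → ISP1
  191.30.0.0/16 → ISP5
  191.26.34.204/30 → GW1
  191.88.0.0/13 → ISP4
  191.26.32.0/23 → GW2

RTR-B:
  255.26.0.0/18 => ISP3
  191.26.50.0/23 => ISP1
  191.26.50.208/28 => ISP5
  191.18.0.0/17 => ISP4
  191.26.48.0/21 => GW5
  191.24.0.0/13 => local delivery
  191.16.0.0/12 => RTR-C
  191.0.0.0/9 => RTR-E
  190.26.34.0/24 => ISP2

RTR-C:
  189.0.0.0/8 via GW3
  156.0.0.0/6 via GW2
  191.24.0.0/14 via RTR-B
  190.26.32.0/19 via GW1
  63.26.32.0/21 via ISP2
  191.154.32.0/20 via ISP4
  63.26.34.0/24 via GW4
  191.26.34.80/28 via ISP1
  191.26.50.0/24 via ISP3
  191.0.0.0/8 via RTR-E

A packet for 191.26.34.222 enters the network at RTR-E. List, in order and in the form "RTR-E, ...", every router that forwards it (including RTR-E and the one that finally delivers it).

At RTR-E: longest match for 191.26.34.222 is 191.26.0.0/18 -> RTR-C
At RTR-C: longest match for 191.26.34.222 is 191.24.0.0/14 -> RTR-B
At RTR-B: longest match for 191.26.34.222 is 191.24.0.0/13 -> local delivery

RTR-E, RTR-C, RTR-B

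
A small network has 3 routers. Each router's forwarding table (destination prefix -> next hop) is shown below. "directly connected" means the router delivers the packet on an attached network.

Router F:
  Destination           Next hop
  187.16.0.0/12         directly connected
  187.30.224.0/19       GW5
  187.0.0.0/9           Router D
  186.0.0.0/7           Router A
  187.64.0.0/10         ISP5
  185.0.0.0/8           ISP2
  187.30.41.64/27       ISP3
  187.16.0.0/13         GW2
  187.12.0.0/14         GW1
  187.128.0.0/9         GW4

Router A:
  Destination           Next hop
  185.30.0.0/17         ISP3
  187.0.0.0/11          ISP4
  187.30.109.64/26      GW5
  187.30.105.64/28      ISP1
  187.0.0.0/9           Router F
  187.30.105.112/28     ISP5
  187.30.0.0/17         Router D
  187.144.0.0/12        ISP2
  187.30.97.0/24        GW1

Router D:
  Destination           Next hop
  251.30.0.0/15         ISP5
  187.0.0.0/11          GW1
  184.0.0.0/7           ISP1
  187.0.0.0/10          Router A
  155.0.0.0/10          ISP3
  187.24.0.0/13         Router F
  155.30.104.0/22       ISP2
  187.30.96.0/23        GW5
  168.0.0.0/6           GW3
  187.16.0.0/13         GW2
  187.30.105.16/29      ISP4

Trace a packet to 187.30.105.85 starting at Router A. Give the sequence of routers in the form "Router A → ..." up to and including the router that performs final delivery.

At Router A: longest match for 187.30.105.85 is 187.30.0.0/17 -> Router D
At Router D: longest match for 187.30.105.85 is 187.24.0.0/13 -> Router F
At Router F: longest match for 187.30.105.85 is 187.16.0.0/12 -> directly connected

Router A → Router D → Router F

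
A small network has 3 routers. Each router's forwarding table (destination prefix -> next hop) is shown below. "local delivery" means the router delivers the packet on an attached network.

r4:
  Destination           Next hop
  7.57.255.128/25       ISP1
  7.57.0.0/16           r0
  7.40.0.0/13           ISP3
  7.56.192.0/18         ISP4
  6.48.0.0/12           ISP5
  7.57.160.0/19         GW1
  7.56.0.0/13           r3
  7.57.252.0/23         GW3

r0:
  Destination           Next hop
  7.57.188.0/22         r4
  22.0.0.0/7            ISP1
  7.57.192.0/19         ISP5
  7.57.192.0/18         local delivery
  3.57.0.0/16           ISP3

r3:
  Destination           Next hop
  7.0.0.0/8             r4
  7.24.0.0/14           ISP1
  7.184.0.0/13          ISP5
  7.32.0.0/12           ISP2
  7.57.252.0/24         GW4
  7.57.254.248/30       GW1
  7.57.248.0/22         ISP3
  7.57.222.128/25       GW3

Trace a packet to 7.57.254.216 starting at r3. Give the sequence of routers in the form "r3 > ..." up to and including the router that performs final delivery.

r3 > r4 > r0

At r3: longest match for 7.57.254.216 is 7.0.0.0/8 -> r4
At r4: longest match for 7.57.254.216 is 7.57.0.0/16 -> r0
At r0: longest match for 7.57.254.216 is 7.57.192.0/18 -> local delivery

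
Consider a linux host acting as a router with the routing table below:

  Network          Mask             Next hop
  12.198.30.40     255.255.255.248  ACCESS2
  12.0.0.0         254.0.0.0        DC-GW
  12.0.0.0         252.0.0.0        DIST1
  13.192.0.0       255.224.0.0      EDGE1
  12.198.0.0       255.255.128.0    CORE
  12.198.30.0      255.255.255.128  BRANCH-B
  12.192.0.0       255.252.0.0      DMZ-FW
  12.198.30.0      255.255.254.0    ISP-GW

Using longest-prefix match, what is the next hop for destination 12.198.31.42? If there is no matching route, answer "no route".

ISP-GW

Routes whose prefix contains 12.198.31.42:
  12.0.0.0/6 (12.0.0.0 - 15.255.255.255) -> DIST1
  12.0.0.0/7 (12.0.0.0 - 13.255.255.255) -> DC-GW
  12.198.0.0/17 (12.198.0.0 - 12.198.127.255) -> CORE
  12.198.30.0/23 (12.198.30.0 - 12.198.31.255) -> ISP-GW
More-specific entries that do NOT match:
  12.198.30.40/29 (12.198.30.40 - 12.198.30.47) does not contain 12.198.31.42
  12.198.30.0/25 (12.198.30.0 - 12.198.30.127) does not contain 12.198.31.42
Longest matching prefix is /23 -> next hop ISP-GW.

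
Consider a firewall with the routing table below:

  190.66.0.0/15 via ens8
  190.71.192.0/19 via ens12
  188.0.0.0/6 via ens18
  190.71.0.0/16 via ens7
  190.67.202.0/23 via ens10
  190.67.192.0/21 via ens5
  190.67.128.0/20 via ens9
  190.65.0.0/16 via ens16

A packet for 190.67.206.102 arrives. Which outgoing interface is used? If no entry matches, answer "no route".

ens8

Routes whose prefix contains 190.67.206.102:
  188.0.0.0/6 (188.0.0.0 - 191.255.255.255) -> ens18
  190.66.0.0/15 (190.66.0.0 - 190.67.255.255) -> ens8
More-specific entries that do NOT match:
  190.67.202.0/23 (190.67.202.0 - 190.67.203.255) does not contain 190.67.206.102
  190.67.192.0/21 (190.67.192.0 - 190.67.199.255) does not contain 190.67.206.102
  190.67.128.0/20 (190.67.128.0 - 190.67.143.255) does not contain 190.67.206.102
  190.71.192.0/19 (190.71.192.0 - 190.71.223.255) does not contain 190.67.206.102
  190.71.0.0/16 (190.71.0.0 - 190.71.255.255) does not contain 190.67.206.102
  190.65.0.0/16 (190.65.0.0 - 190.65.255.255) does not contain 190.67.206.102
Longest matching prefix is /15 -> interface ens8.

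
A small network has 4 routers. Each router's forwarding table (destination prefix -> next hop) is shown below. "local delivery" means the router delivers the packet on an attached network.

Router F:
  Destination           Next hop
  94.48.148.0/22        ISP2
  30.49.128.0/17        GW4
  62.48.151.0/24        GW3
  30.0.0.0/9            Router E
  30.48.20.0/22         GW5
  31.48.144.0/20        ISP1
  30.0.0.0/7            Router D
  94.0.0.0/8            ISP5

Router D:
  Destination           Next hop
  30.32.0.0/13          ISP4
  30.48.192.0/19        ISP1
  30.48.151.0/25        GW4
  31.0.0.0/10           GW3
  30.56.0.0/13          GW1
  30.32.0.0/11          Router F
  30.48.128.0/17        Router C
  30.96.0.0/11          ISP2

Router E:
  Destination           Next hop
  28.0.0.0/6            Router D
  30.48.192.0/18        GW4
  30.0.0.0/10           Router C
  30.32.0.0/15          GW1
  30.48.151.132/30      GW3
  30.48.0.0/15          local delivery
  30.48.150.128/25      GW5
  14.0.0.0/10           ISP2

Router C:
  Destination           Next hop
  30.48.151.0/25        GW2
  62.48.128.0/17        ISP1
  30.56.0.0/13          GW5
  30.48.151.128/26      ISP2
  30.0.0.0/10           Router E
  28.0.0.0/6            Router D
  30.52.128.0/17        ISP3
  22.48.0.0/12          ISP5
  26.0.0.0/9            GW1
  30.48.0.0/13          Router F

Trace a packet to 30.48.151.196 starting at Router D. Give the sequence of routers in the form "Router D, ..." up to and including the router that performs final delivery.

At Router D: longest match for 30.48.151.196 is 30.48.128.0/17 -> Router C
At Router C: longest match for 30.48.151.196 is 30.48.0.0/13 -> Router F
At Router F: longest match for 30.48.151.196 is 30.0.0.0/9 -> Router E
At Router E: longest match for 30.48.151.196 is 30.48.0.0/15 -> local delivery

Router D, Router C, Router F, Router E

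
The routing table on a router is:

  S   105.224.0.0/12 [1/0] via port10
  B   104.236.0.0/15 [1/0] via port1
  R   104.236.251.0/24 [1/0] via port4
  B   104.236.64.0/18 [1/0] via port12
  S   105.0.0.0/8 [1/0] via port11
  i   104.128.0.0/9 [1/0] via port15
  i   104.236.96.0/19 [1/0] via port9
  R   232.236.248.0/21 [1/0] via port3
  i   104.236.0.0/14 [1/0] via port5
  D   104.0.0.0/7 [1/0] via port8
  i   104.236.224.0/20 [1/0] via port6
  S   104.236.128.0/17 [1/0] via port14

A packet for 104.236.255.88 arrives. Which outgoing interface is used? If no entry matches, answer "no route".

Routes whose prefix contains 104.236.255.88:
  104.0.0.0/7 (104.0.0.0 - 105.255.255.255) -> port8
  104.128.0.0/9 (104.128.0.0 - 104.255.255.255) -> port15
  104.236.0.0/14 (104.236.0.0 - 104.239.255.255) -> port5
  104.236.0.0/15 (104.236.0.0 - 104.237.255.255) -> port1
  104.236.128.0/17 (104.236.128.0 - 104.236.255.255) -> port14
More-specific entries that do NOT match:
  104.236.251.0/24 (104.236.251.0 - 104.236.251.255) does not contain 104.236.255.88
  232.236.248.0/21 (232.236.248.0 - 232.236.255.255) does not contain 104.236.255.88
  104.236.224.0/20 (104.236.224.0 - 104.236.239.255) does not contain 104.236.255.88
  104.236.96.0/19 (104.236.96.0 - 104.236.127.255) does not contain 104.236.255.88
  104.236.64.0/18 (104.236.64.0 - 104.236.127.255) does not contain 104.236.255.88
Longest matching prefix is /17 -> interface port14.

port14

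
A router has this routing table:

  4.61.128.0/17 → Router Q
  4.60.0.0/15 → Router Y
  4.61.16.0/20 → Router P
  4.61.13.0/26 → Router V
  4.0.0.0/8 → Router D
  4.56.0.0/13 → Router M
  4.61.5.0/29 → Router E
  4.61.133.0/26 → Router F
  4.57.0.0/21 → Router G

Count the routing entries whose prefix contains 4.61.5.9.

Prefixes containing 4.61.5.9:
  4.0.0.0/8 (4.0.0.0 - 4.255.255.255)
  4.56.0.0/13 (4.56.0.0 - 4.63.255.255)
  4.60.0.0/15 (4.60.0.0 - 4.61.255.255)
Total matching entries: 3.

3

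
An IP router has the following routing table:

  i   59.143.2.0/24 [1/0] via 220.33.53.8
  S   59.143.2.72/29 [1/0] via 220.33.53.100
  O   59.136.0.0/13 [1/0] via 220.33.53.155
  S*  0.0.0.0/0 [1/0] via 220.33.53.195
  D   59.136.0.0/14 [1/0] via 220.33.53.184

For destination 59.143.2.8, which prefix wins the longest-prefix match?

Entries matching 59.143.2.8:
  0.0.0.0/0 (default, matches everything)
  59.136.0.0/13 (59.136.0.0 - 59.143.255.255)
  59.143.2.0/24 (59.143.2.0 - 59.143.2.255)
Most specific is 59.143.2.0/24.

59.143.2.0/24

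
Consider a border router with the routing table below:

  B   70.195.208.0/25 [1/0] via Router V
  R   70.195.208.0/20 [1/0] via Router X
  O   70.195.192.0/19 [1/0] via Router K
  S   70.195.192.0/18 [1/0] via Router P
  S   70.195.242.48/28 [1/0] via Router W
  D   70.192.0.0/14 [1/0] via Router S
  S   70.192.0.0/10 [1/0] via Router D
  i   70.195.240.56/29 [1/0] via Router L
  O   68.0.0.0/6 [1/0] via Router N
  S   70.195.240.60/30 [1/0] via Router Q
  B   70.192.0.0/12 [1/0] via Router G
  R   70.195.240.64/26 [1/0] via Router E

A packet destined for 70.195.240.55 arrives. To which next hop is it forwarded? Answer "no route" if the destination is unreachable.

Router P

Routes whose prefix contains 70.195.240.55:
  68.0.0.0/6 (68.0.0.0 - 71.255.255.255) -> Router N
  70.192.0.0/10 (70.192.0.0 - 70.255.255.255) -> Router D
  70.192.0.0/12 (70.192.0.0 - 70.207.255.255) -> Router G
  70.192.0.0/14 (70.192.0.0 - 70.195.255.255) -> Router S
  70.195.192.0/18 (70.195.192.0 - 70.195.255.255) -> Router P
More-specific entries that do NOT match:
  70.195.240.60/30 (70.195.240.60 - 70.195.240.63) does not contain 70.195.240.55
  70.195.240.56/29 (70.195.240.56 - 70.195.240.63) does not contain 70.195.240.55
  70.195.242.48/28 (70.195.242.48 - 70.195.242.63) does not contain 70.195.240.55
  70.195.240.64/26 (70.195.240.64 - 70.195.240.127) does not contain 70.195.240.55
  70.195.208.0/25 (70.195.208.0 - 70.195.208.127) does not contain 70.195.240.55
  70.195.208.0/20 (70.195.208.0 - 70.195.223.255) does not contain 70.195.240.55
  70.195.192.0/19 (70.195.192.0 - 70.195.223.255) does not contain 70.195.240.55
Longest matching prefix is /18 -> next hop Router P.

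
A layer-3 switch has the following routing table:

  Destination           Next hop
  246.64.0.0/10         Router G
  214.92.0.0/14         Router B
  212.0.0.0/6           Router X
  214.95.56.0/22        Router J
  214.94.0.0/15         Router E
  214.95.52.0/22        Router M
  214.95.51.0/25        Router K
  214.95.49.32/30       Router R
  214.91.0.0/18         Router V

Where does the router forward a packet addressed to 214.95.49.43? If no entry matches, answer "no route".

Router E

Routes whose prefix contains 214.95.49.43:
  212.0.0.0/6 (212.0.0.0 - 215.255.255.255) -> Router X
  214.92.0.0/14 (214.92.0.0 - 214.95.255.255) -> Router B
  214.94.0.0/15 (214.94.0.0 - 214.95.255.255) -> Router E
More-specific entries that do NOT match:
  214.95.49.32/30 (214.95.49.32 - 214.95.49.35) does not contain 214.95.49.43
  214.95.51.0/25 (214.95.51.0 - 214.95.51.127) does not contain 214.95.49.43
  214.95.56.0/22 (214.95.56.0 - 214.95.59.255) does not contain 214.95.49.43
  214.95.52.0/22 (214.95.52.0 - 214.95.55.255) does not contain 214.95.49.43
  214.91.0.0/18 (214.91.0.0 - 214.91.63.255) does not contain 214.95.49.43
Longest matching prefix is /15 -> next hop Router E.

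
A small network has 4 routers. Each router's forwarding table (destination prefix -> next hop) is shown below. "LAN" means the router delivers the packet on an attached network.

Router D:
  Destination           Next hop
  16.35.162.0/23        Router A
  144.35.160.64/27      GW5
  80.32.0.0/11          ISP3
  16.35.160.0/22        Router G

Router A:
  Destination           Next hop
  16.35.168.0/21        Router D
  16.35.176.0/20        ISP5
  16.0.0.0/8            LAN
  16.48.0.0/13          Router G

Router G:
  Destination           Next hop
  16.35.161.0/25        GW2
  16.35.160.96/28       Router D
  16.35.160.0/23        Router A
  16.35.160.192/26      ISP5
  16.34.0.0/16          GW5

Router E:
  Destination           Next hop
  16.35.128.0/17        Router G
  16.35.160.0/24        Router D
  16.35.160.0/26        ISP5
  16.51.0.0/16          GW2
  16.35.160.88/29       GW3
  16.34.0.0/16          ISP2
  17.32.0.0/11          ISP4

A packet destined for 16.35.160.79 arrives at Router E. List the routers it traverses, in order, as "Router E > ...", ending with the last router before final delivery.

Router E > Router D > Router G > Router A

At Router E: longest match for 16.35.160.79 is 16.35.160.0/24 -> Router D
At Router D: longest match for 16.35.160.79 is 16.35.160.0/22 -> Router G
At Router G: longest match for 16.35.160.79 is 16.35.160.0/23 -> Router A
At Router A: longest match for 16.35.160.79 is 16.0.0.0/8 -> LAN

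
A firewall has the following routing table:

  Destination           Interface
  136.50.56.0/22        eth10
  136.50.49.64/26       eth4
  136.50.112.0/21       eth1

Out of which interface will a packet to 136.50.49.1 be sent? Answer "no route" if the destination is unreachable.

no route

No entry's prefix contains 136.50.49.1; there is no default route.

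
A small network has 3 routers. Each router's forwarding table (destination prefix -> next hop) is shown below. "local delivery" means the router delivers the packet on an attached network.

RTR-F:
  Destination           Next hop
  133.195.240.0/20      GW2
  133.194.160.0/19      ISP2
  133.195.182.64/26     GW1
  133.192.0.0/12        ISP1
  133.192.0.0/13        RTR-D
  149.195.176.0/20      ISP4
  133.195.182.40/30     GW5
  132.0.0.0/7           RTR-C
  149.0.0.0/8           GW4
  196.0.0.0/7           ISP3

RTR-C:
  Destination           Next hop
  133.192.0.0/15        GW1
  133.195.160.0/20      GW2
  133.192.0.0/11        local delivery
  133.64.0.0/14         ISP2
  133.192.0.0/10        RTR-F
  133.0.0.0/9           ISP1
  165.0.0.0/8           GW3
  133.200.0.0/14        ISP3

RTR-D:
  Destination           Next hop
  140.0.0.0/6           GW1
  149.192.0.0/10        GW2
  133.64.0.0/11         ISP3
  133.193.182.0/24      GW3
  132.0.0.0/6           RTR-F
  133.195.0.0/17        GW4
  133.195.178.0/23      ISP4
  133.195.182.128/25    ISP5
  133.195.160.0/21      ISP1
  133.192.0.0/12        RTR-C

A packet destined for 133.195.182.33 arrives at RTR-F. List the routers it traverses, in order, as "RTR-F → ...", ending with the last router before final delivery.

RTR-F → RTR-D → RTR-C

At RTR-F: longest match for 133.195.182.33 is 133.192.0.0/13 -> RTR-D
At RTR-D: longest match for 133.195.182.33 is 133.192.0.0/12 -> RTR-C
At RTR-C: longest match for 133.195.182.33 is 133.192.0.0/11 -> local delivery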